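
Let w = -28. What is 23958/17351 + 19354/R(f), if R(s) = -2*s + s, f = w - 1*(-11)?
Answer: 336218540/294967 ≈ 1139.9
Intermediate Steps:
f = -17 (f = -28 - 1*(-11) = -28 + 11 = -17)
R(s) = -s
23958/17351 + 19354/R(f) = 23958/17351 + 19354/((-1*(-17))) = 23958*(1/17351) + 19354/17 = 23958/17351 + 19354*(1/17) = 23958/17351 + 19354/17 = 336218540/294967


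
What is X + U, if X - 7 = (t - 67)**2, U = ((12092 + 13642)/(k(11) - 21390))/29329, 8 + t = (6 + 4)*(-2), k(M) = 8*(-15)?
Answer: 949664803591/105144465 ≈ 9032.0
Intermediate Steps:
k(M) = -120
t = -28 (t = -8 + (6 + 4)*(-2) = -8 + 10*(-2) = -8 - 20 = -28)
U = -4289/105144465 (U = ((12092 + 13642)/(-120 - 21390))/29329 = (25734/(-21510))*(1/29329) = (25734*(-1/21510))*(1/29329) = -4289/3585*1/29329 = -4289/105144465 ≈ -4.0791e-5)
X = 9032 (X = 7 + (-28 - 67)**2 = 7 + (-95)**2 = 7 + 9025 = 9032)
X + U = 9032 - 4289/105144465 = 949664803591/105144465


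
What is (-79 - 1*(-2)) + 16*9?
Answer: 67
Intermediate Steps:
(-79 - 1*(-2)) + 16*9 = (-79 + 2) + 144 = -77 + 144 = 67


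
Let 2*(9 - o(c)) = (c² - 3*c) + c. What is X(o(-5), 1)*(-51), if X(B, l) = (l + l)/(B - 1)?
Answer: 204/19 ≈ 10.737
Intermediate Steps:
o(c) = 9 + c - c²/2 (o(c) = 9 - ((c² - 3*c) + c)/2 = 9 - (c² - 2*c)/2 = 9 + (c - c²/2) = 9 + c - c²/2)
X(B, l) = 2*l/(-1 + B) (X(B, l) = (2*l)/(-1 + B) = 2*l/(-1 + B))
X(o(-5), 1)*(-51) = (2*1/(-1 + (9 - 5 - ½*(-5)²)))*(-51) = (2*1/(-1 + (9 - 5 - ½*25)))*(-51) = (2*1/(-1 + (9 - 5 - 25/2)))*(-51) = (2*1/(-1 - 17/2))*(-51) = (2*1/(-19/2))*(-51) = (2*1*(-2/19))*(-51) = -4/19*(-51) = 204/19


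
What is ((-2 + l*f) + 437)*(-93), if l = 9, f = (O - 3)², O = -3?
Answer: -70587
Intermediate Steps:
f = 36 (f = (-3 - 3)² = (-6)² = 36)
((-2 + l*f) + 437)*(-93) = ((-2 + 9*36) + 437)*(-93) = ((-2 + 324) + 437)*(-93) = (322 + 437)*(-93) = 759*(-93) = -70587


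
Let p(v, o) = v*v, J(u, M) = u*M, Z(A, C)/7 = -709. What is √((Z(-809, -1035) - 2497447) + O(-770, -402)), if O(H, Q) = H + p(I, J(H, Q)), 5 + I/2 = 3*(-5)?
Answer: 2*I*√625395 ≈ 1581.6*I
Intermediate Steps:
Z(A, C) = -4963 (Z(A, C) = 7*(-709) = -4963)
I = -40 (I = -10 + 2*(3*(-5)) = -10 + 2*(-15) = -10 - 30 = -40)
J(u, M) = M*u
p(v, o) = v²
O(H, Q) = 1600 + H (O(H, Q) = H + (-40)² = H + 1600 = 1600 + H)
√((Z(-809, -1035) - 2497447) + O(-770, -402)) = √((-4963 - 2497447) + (1600 - 770)) = √(-2502410 + 830) = √(-2501580) = 2*I*√625395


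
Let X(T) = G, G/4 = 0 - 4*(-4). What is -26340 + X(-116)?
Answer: -26276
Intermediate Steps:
G = 64 (G = 4*(0 - 4*(-4)) = 4*(0 + 16) = 4*16 = 64)
X(T) = 64
-26340 + X(-116) = -26340 + 64 = -26276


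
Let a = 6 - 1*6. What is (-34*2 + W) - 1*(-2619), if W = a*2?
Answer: 2551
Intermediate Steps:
a = 0 (a = 6 - 6 = 0)
W = 0 (W = 0*2 = 0)
(-34*2 + W) - 1*(-2619) = (-34*2 + 0) - 1*(-2619) = (-68 + 0) + 2619 = -68 + 2619 = 2551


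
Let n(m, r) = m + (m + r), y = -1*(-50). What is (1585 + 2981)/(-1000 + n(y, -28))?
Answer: -2283/464 ≈ -4.9203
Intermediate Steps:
y = 50
n(m, r) = r + 2*m
(1585 + 2981)/(-1000 + n(y, -28)) = (1585 + 2981)/(-1000 + (-28 + 2*50)) = 4566/(-1000 + (-28 + 100)) = 4566/(-1000 + 72) = 4566/(-928) = 4566*(-1/928) = -2283/464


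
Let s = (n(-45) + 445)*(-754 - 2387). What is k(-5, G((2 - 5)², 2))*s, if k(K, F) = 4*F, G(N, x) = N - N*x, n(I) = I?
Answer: 45230400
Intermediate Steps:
G(N, x) = N - N*x
s = -1256400 (s = (-45 + 445)*(-754 - 2387) = 400*(-3141) = -1256400)
k(-5, G((2 - 5)², 2))*s = (4*((2 - 5)²*(1 - 1*2)))*(-1256400) = (4*((-3)²*(1 - 2)))*(-1256400) = (4*(9*(-1)))*(-1256400) = (4*(-9))*(-1256400) = -36*(-1256400) = 45230400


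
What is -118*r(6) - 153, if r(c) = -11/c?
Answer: 190/3 ≈ 63.333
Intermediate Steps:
-118*r(6) - 153 = -(-1298)/6 - 153 = -118*(-11/6) - 153 = 649/3 - 153 = 190/3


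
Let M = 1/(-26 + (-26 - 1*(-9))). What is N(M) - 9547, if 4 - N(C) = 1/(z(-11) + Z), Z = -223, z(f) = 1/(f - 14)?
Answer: -53211743/5576 ≈ -9543.0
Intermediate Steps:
z(f) = 1/(-14 + f)
M = -1/43 (M = 1/(-26 + (-26 + 9)) = 1/(-26 - 17) = 1/(-43) = -1/43 ≈ -0.023256)
N(C) = 22329/5576 (N(C) = 4 - 1/(1/(-14 - 11) - 223) = 4 - 1/(1/(-25) - 223) = 4 - 1/(-1/25 - 223) = 4 - 1/(-5576/25) = 4 - 1*(-25/5576) = 4 + 25/5576 = 22329/5576)
N(M) - 9547 = 22329/5576 - 9547 = -53211743/5576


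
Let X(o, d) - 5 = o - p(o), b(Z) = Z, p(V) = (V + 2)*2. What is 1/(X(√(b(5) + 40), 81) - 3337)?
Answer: -1112/3709617 + √5/3709617 ≈ -0.00029916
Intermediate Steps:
p(V) = 4 + 2*V (p(V) = (2 + V)*2 = 4 + 2*V)
X(o, d) = 1 - o (X(o, d) = 5 + (o - (4 + 2*o)) = 5 + (o + (-4 - 2*o)) = 5 + (-4 - o) = 1 - o)
1/(X(√(b(5) + 40), 81) - 3337) = 1/((1 - √(5 + 40)) - 3337) = 1/((1 - √45) - 3337) = 1/((1 - 3*√5) - 3337) = 1/(-3336 - 3*√5)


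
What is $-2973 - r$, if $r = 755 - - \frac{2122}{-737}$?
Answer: $- \frac{2745414}{737} \approx -3725.1$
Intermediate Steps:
$r = \frac{554313}{737}$ ($r = 755 - \left(-2122\right) \left(- \frac{1}{737}\right) = 755 - \frac{2122}{737} = \frac{554313}{737} \approx 752.12$)
$-2973 - r = -2973 - \frac{554313}{737} = - \frac{2745414}{737}$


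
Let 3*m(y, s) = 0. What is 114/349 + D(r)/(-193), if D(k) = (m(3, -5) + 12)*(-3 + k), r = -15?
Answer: 97386/67357 ≈ 1.4458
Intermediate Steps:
m(y, s) = 0 (m(y, s) = (⅓)*0 = 0)
D(k) = -36 + 12*k (D(k) = (0 + 12)*(-3 + k) = 12*(-3 + k) = -36 + 12*k)
114/349 + D(r)/(-193) = 114/349 + (-36 + 12*(-15))/(-193) = 114*(1/349) + (-36 - 180)*(-1/193) = 114/349 - 216*(-1/193) = 114/349 + 216/193 = 97386/67357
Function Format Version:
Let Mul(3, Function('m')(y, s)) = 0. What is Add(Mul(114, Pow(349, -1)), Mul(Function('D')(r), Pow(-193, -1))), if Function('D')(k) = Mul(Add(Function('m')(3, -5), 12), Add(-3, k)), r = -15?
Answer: Rational(97386, 67357) ≈ 1.4458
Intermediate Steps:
Function('m')(y, s) = 0 (Function('m')(y, s) = Mul(Rational(1, 3), 0) = 0)
Function('D')(k) = Add(-36, Mul(12, k)) (Function('D')(k) = Mul(Add(0, 12), Add(-3, k)) = Mul(12, Add(-3, k)) = Add(-36, Mul(12, k)))
Add(Mul(114, Pow(349, -1)), Mul(Function('D')(r), Pow(-193, -1))) = Add(Mul(114, Pow(349, -1)), Mul(Add(-36, Mul(12, -15)), Pow(-193, -1))) = Add(Mul(114, Rational(1, 349)), Mul(Add(-36, -180), Rational(-1, 193))) = Add(Rational(114, 349), Mul(-216, Rational(-1, 193))) = Add(Rational(114, 349), Rational(216, 193)) = Rational(97386, 67357)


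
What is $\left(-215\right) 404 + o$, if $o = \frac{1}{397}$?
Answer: $- \frac{34483419}{397} \approx -86860.0$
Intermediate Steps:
$o = \frac{1}{397} \approx 0.0025189$
$\left(-215\right) 404 + o = \left(-215\right) 404 + \frac{1}{397} = -86860 + \frac{1}{397} = - \frac{34483419}{397}$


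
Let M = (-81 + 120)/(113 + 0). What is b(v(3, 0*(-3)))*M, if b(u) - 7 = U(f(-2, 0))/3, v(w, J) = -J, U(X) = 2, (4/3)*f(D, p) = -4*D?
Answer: 299/113 ≈ 2.6460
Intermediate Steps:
f(D, p) = -3*D (f(D, p) = 3*(-4*D)/4 = -3*D)
M = 39/113 ≈ 0.34513
b(u) = 23/3 (b(u) = 7 + 2/3 = 7 + 2*(⅓) = 7 + ⅔ = 23/3)
b(v(3, 0*(-3)))*M = (23/3)*(39/113) = 299/113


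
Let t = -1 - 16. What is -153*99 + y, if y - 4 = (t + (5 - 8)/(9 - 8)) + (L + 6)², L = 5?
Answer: -15042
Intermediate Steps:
t = -17
y = 105 (y = 4 + ((-17 + (5 - 8)/(9 - 8)) + (5 + 6)²) = 4 + ((-17 - 3/1) + 11²) = 4 + ((-17 - 3*1) + 121) = 4 + ((-17 - 3) + 121) = 4 + (-20 + 121) = 4 + 101 = 105)
-153*99 + y = -153*99 + 105 = -15147 + 105 = -15042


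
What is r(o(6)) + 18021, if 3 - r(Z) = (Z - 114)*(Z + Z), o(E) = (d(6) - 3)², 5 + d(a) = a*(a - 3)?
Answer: 20824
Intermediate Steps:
d(a) = -5 + a*(-3 + a) (d(a) = -5 + a*(a - 3) = -5 + a*(-3 + a))
o(E) = 100 (o(E) = ((-5 + 6² - 3*6) - 3)² = ((-5 + 36 - 18) - 3)² = (13 - 3)² = 10² = 100)
r(Z) = 3 - 2*Z*(-114 + Z) (r(Z) = 3 - (Z - 114)*(Z + Z) = 3 - (-114 + Z)*2*Z = 3 - 2*Z*(-114 + Z))
r(o(6)) + 18021 = (3 - 2*100² + 228*100) + 18021 = (3 - 2*10000 + 22800) + 18021 = (3 - 20000 + 22800) + 18021 = 2803 + 18021 = 20824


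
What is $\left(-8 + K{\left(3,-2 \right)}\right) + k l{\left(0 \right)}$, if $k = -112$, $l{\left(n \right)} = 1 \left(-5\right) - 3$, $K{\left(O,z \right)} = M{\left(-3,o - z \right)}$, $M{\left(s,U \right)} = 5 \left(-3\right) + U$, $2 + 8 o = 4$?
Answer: $\frac{3501}{4} \approx 875.25$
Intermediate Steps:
$o = \frac{1}{4}$ ($o = - \frac{1}{4} + \frac{1}{8} \cdot 4 = - \frac{1}{4} + \frac{1}{2} = \frac{1}{4} \approx 0.25$)
$M{\left(s,U \right)} = -15 + U$
$K{\left(O,z \right)} = - \frac{59}{4} - z$ ($K{\left(O,z \right)} = -15 - \left(- \frac{1}{4} + z\right) = - \frac{59}{4} - z$)
$l{\left(n \right)} = -8$ ($l{\left(n \right)} = -5 - 3 = -8$)
$\left(-8 + K{\left(3,-2 \right)}\right) + k l{\left(0 \right)} = \left(-8 - \frac{51}{4}\right) - -896 = \left(-8 + \left(- \frac{59}{4} + 2\right)\right) + 896 = \left(-8 - \frac{51}{4}\right) + 896 = - \frac{83}{4} + 896 = \frac{3501}{4}$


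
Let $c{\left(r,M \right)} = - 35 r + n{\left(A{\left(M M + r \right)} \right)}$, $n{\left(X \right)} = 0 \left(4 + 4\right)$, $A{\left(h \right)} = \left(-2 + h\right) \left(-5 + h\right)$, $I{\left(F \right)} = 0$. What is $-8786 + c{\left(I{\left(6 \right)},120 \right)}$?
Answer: $-8786$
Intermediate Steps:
$A{\left(h \right)} = \left(-5 + h\right) \left(-2 + h\right)$
$n{\left(X \right)} = 0$ ($n{\left(X \right)} = 0 \cdot 8 = 0$)
$c{\left(r,M \right)} = - 35 r$ ($c{\left(r,M \right)} = - 35 r + 0 = - 35 r$)
$-8786 + c{\left(I{\left(6 \right)},120 \right)} = -8786 - 0 = -8786 + 0 = -8786$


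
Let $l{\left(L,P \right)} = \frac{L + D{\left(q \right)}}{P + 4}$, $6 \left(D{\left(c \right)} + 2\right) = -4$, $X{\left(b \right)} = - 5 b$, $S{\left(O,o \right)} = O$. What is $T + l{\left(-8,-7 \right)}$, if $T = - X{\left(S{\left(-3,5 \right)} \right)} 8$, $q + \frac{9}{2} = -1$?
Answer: $- \frac{1048}{9} \approx -116.44$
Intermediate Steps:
$q = - \frac{11}{2}$ ($q = - \frac{9}{2} - 1 = - \frac{11}{2} \approx -5.5$)
$D{\left(c \right)} = - \frac{8}{3}$ ($D{\left(c \right)} = -2 + \frac{1}{6} \left(-4\right) = -2 - \frac{2}{3} = - \frac{8}{3}$)
$l{\left(L,P \right)} = \frac{- \frac{8}{3} + L}{4 + P}$ ($l{\left(L,P \right)} = \frac{L - \frac{8}{3}}{P + 4} = \frac{- \frac{8}{3} + L}{4 + P}$)
$T = -120$ ($T = - \left(-5\right) \left(-3\right) 8 = \left(-1\right) 15 \cdot 8 = \left(-15\right) 8 = -120$)
$T + l{\left(-8,-7 \right)} = -120 + \frac{- \frac{8}{3} - 8}{4 - 7} = -120 + \frac{1}{-3} \left(- \frac{32}{3}\right) = -120 - - \frac{32}{9} = -120 + \frac{32}{9} = - \frac{1048}{9}$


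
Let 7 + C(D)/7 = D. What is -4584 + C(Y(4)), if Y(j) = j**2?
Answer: -4521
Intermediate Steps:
C(D) = -49 + 7*D
-4584 + C(Y(4)) = -4584 + (-49 + 7*4**2) = -4584 + (-49 + 7*16) = -4584 + (-49 + 112) = -4584 + 63 = -4521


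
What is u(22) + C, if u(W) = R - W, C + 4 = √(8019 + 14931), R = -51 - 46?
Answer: -123 + 15*√102 ≈ 28.493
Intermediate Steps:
R = -97
C = -4 + 15*√102 (C = -4 + √(8019 + 14931) = -4 + √22950 = -4 + 15*√102 ≈ 147.49)
u(W) = -97 - W
u(22) + C = (-97 - 1*22) + (-4 + 15*√102) = (-97 - 22) + (-4 + 15*√102) = -119 + (-4 + 15*√102) = -123 + 15*√102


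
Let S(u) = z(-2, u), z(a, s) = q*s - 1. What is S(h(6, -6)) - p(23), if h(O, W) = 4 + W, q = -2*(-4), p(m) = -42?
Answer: 25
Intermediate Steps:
q = 8
z(a, s) = -1 + 8*s (z(a, s) = 8*s - 1 = -1 + 8*s)
S(u) = -1 + 8*u
S(h(6, -6)) - p(23) = (-1 + 8*(4 - 6)) - 1*(-42) = (-1 + 8*(-2)) + 42 = (-1 - 16) + 42 = -17 + 42 = 25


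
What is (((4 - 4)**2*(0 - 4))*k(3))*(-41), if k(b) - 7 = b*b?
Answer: 0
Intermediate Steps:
k(b) = 7 + b**2 (k(b) = 7 + b*b = 7 + b**2)
(((4 - 4)**2*(0 - 4))*k(3))*(-41) = (((4 - 4)**2*(0 - 4))*(7 + 3**2))*(-41) = ((0**2*(-4))*(7 + 9))*(-41) = ((0*(-4))*16)*(-41) = (0*16)*(-41) = 0*(-41) = 0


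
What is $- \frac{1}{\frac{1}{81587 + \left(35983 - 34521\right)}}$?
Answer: $-83049$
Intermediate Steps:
$- \frac{1}{\frac{1}{81587 + \left(35983 - 34521\right)}} = - \frac{1}{\frac{1}{81587 + 1462}} = - \frac{1}{\frac{1}{83049}} = \left(-1\right) 83049 = -83049$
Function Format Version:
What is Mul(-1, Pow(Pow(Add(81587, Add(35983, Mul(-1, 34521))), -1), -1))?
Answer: -83049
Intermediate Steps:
Mul(-1, Pow(Pow(Add(81587, Add(35983, Mul(-1, 34521))), -1), -1)) = Mul(-1, Pow(Pow(Add(81587, Add(35983, -34521)), -1), -1)) = Mul(-1, Pow(Pow(Add(81587, 1462), -1), -1)) = Mul(-1, Pow(Pow(83049, -1), -1)) = Mul(-1, Pow(Rational(1, 83049), -1)) = Mul(-1, 83049) = -83049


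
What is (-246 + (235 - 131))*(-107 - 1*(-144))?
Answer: -5254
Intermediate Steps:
(-246 + (235 - 131))*(-107 - 1*(-144)) = (-246 + 104)*(-107 + 144) = -142*37 = -5254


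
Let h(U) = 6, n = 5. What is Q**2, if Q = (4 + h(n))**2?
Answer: 10000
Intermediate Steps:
Q = 100 (Q = (4 + 6)**2 = 10**2 = 100)
Q**2 = 100**2 = 10000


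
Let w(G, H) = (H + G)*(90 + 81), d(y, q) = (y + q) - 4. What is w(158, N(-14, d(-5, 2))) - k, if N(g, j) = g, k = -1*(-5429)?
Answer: 19195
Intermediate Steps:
d(y, q) = -4 + q + y (d(y, q) = (q + y) - 4 = -4 + q + y)
k = 5429
w(G, H) = 171*G + 171*H (w(G, H) = (G + H)*171 = 171*G + 171*H)
w(158, N(-14, d(-5, 2))) - k = (171*158 + 171*(-14)) - 1*5429 = (27018 - 2394) - 5429 = 24624 - 5429 = 19195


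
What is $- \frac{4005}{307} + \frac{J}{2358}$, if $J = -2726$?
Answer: $- \frac{5140336}{361953} \approx -14.202$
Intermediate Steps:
$- \frac{4005}{307} + \frac{J}{2358} = - \frac{4005}{307} - \frac{2726}{2358} = \left(-4005\right) \frac{1}{307} - \frac{1363}{1179} = - \frac{4005}{307} - \frac{1363}{1179} = - \frac{5140336}{361953}$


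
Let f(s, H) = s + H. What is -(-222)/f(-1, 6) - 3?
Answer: 207/5 ≈ 41.400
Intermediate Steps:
f(s, H) = H + s
-(-222)/f(-1, 6) - 3 = -(-222)/(6 - 1) - 3 = -(-222)/5 - 3 = -6*(-37/5) - 3 = 222/5 - 3 = 207/5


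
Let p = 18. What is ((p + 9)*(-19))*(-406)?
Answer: 208278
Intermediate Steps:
((p + 9)*(-19))*(-406) = ((18 + 9)*(-19))*(-406) = (27*(-19))*(-406) = -513*(-406) = 208278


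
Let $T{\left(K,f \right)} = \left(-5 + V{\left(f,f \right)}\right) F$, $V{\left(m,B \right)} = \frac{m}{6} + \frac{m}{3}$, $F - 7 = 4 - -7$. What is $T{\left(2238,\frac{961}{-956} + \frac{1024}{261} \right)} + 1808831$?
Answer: $\frac{50146263607}{27724} \approx 1.8088 \cdot 10^{6}$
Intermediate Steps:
$F = 18$ ($F = 7 + \left(4 - -7\right) = 7 + \left(4 + 7\right) = 7 + 11 = 18$)
$V{\left(m,B \right)} = \frac{m}{2}$ ($V{\left(m,B \right)} = m \frac{1}{6} + m \frac{1}{3} = \frac{m}{6} + \frac{m}{3} = \frac{m}{2}$)
$T{\left(K,f \right)} = -90 + 9 f$ ($T{\left(K,f \right)} = \left(-5 + \frac{f}{2}\right) 18 = -90 + 9 f$)
$T{\left(2238,\frac{961}{-956} + \frac{1024}{261} \right)} + 1808831 = \left(-90 + 9 \left(\frac{961}{-956} + \frac{1024}{261}\right)\right) + 1808831 = \left(-90 + 9 \left(961 \left(- \frac{1}{956}\right) + 1024 \cdot \frac{1}{261}\right)\right) + 1808831 = \left(-90 + 9 \left(- \frac{961}{956} + \frac{1024}{261}\right)\right) + 1808831 = \left(-90 + 9 \cdot \frac{728123}{249516}\right) + 1808831 = \left(-90 + \frac{728123}{27724}\right) + 1808831 = - \frac{1767037}{27724} + 1808831 = \frac{50146263607}{27724}$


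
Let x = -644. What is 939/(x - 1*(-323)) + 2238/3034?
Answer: -355088/162319 ≈ -2.1876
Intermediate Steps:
939/(x - 1*(-323)) + 2238/3034 = 939/(-644 - 1*(-323)) + 2238/3034 = 939/(-644 + 323) + 2238*(1/3034) = 939/(-321) + 1119/1517 = 939*(-1/321) + 1119/1517 = -313/107 + 1119/1517 = -355088/162319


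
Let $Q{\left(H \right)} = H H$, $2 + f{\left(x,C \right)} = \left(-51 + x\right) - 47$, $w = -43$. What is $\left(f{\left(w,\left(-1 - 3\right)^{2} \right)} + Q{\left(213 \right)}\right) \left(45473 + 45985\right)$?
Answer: $4136279508$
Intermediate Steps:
$f{\left(x,C \right)} = -100 + x$ ($f{\left(x,C \right)} = -2 + \left(\left(-51 + x\right) - 47\right) = -2 + \left(-98 + x\right) = -100 + x$)
$Q{\left(H \right)} = H^{2}$
$\left(f{\left(w,\left(-1 - 3\right)^{2} \right)} + Q{\left(213 \right)}\right) \left(45473 + 45985\right) = \left(\left(-100 - 43\right) + 213^{2}\right) \left(45473 + 45985\right) = \left(-143 + 45369\right) 91458 = 45226 \cdot 91458 = 4136279508$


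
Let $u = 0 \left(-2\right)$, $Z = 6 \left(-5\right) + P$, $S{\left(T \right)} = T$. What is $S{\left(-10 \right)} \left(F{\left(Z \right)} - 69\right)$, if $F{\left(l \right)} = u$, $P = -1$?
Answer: $690$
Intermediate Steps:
$Z = -31$ ($Z = 6 \left(-5\right) - 1 = -30 - 1 = -31$)
$u = 0$
$F{\left(l \right)} = 0$
$S{\left(-10 \right)} \left(F{\left(Z \right)} - 69\right) = - 10 \left(0 - 69\right) = \left(-10\right) \left(-69\right) = 690$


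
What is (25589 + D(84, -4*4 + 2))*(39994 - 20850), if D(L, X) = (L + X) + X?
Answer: 490947880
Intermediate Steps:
D(L, X) = L + 2*X
(25589 + D(84, -4*4 + 2))*(39994 - 20850) = (25589 + (84 + 2*(-4*4 + 2)))*(39994 - 20850) = (25589 + (84 + 2*(-16 + 2)))*19144 = (25589 + (84 + 2*(-14)))*19144 = (25589 + (84 - 28))*19144 = (25589 + 56)*19144 = 25645*19144 = 490947880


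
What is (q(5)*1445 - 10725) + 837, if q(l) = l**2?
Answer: 26237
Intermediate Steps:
(q(5)*1445 - 10725) + 837 = (5**2*1445 - 10725) + 837 = (25*1445 - 10725) + 837 = (36125 - 10725) + 837 = 25400 + 837 = 26237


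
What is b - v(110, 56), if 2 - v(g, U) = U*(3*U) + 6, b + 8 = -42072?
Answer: -32668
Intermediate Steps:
b = -42080 (b = -8 - 42072 = -42080)
v(g, U) = -4 - 3*U² (v(g, U) = 2 - (U*(3*U) + 6) = 2 - (3*U² + 6) = 2 - (6 + 3*U²) = 2 + (-6 - 3*U²) = -4 - 3*U²)
b - v(110, 56) = -42080 - (-4 - 3*56²) = -42080 - (-4 - 3*3136) = -42080 - (-4 - 9408) = -42080 - 1*(-9412) = -42080 + 9412 = -32668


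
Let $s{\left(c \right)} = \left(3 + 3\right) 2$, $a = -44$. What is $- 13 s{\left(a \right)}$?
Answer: $-156$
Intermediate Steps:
$s{\left(c \right)} = 12$ ($s{\left(c \right)} = 6 \cdot 2 = 12$)
$- 13 s{\left(a \right)} = \left(-13\right) 12 = -156$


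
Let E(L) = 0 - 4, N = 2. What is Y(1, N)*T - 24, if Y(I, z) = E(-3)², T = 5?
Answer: 56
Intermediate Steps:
E(L) = -4
Y(I, z) = 16 (Y(I, z) = (-4)² = 16)
Y(1, N)*T - 24 = 16*5 - 24 = 80 - 24 = 56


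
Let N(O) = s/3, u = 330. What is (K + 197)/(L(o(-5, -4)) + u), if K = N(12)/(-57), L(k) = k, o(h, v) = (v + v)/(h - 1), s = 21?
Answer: 5611/9443 ≈ 0.59420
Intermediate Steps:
o(h, v) = 2*v/(-1 + h) (o(h, v) = (2*v)/(-1 + h) = 2*v/(-1 + h))
N(O) = 7 (N(O) = 21/3 = 21*(1/3) = 7)
K = -7/57 (K = 7/(-57) = 7*(-1/57) = -7/57 ≈ -0.12281)
(K + 197)/(L(o(-5, -4)) + u) = (-7/57 + 197)/(2*(-4)/(-1 - 5) + 330) = 11222/(57*(2*(-4)/(-6) + 330)) = 11222/(57*(2*(-4)*(-1/6) + 330)) = 11222/(57*(4/3 + 330)) = 11222/(57*(994/3)) = (11222/57)*(3/994) = 5611/9443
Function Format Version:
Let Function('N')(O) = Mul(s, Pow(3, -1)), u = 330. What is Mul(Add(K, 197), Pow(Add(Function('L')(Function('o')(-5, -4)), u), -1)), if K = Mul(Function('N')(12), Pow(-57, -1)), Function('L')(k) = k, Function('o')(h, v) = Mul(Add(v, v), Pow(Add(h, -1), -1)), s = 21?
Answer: Rational(5611, 9443) ≈ 0.59420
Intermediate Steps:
Function('o')(h, v) = Mul(2, v, Pow(Add(-1, h), -1)) (Function('o')(h, v) = Mul(Mul(2, v), Pow(Add(-1, h), -1)) = Mul(2, v, Pow(Add(-1, h), -1)))
Function('N')(O) = 7 (Function('N')(O) = Mul(21, Pow(3, -1)) = Mul(21, Rational(1, 3)) = 7)
K = Rational(-7, 57) (K = Mul(7, Pow(-57, -1)) = Mul(7, Rational(-1, 57)) = Rational(-7, 57) ≈ -0.12281)
Mul(Add(K, 197), Pow(Add(Function('L')(Function('o')(-5, -4)), u), -1)) = Mul(Add(Rational(-7, 57), 197), Pow(Add(Mul(2, -4, Pow(Add(-1, -5), -1)), 330), -1)) = Mul(Rational(11222, 57), Pow(Add(Mul(2, -4, Pow(-6, -1)), 330), -1)) = Mul(Rational(11222, 57), Pow(Add(Mul(2, -4, Rational(-1, 6)), 330), -1)) = Mul(Rational(11222, 57), Pow(Add(Rational(4, 3), 330), -1)) = Mul(Rational(11222, 57), Pow(Rational(994, 3), -1)) = Mul(Rational(11222, 57), Rational(3, 994)) = Rational(5611, 9443)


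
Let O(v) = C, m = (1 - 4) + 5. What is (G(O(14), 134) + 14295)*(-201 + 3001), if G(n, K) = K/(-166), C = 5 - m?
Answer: 3321970400/83 ≈ 4.0024e+7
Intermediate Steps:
m = 2 (m = -3 + 5 = 2)
C = 3 (C = 5 - 1*2 = 5 - 2 = 3)
O(v) = 3
G(n, K) = -K/166 (G(n, K) = K*(-1/166) = -K/166)
(G(O(14), 134) + 14295)*(-201 + 3001) = (-1/166*134 + 14295)*(-201 + 3001) = (-67/83 + 14295)*2800 = (1186418/83)*2800 = 3321970400/83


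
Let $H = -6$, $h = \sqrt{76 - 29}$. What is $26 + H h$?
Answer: $26 - 6 \sqrt{47} \approx -15.134$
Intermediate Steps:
$h = \sqrt{47} \approx 6.8557$
$26 + H h = 26 - 6 \sqrt{47}$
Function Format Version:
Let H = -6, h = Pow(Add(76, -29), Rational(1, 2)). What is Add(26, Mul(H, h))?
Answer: Add(26, Mul(-6, Pow(47, Rational(1, 2)))) ≈ -15.134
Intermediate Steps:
h = Pow(47, Rational(1, 2)) ≈ 6.8557
Add(26, Mul(H, h)) = Add(26, Mul(-6, Pow(47, Rational(1, 2))))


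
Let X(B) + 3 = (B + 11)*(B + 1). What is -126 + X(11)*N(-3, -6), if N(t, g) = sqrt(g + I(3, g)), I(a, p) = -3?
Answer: -126 + 783*I ≈ -126.0 + 783.0*I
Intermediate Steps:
X(B) = -3 + (1 + B)*(11 + B) (X(B) = -3 + (B + 11)*(B + 1) = -3 + (11 + B)*(1 + B) = -3 + (1 + B)*(11 + B))
N(t, g) = sqrt(-3 + g) (N(t, g) = sqrt(g - 3) = sqrt(-3 + g))
-126 + X(11)*N(-3, -6) = -126 + (8 + 11**2 + 12*11)*sqrt(-3 - 6) = -126 + (8 + 121 + 132)*sqrt(-9) = -126 + 261*(3*I) = -126 + 783*I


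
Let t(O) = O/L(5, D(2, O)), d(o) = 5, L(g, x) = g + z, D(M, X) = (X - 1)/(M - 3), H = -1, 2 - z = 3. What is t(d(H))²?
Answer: 25/16 ≈ 1.5625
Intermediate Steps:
z = -1 (z = 2 - 1*3 = 2 - 3 = -1)
D(M, X) = (-1 + X)/(-3 + M)
L(g, x) = -1 + g (L(g, x) = g - 1 = -1 + g)
t(O) = O/4 (t(O) = O/(-1 + 5) = O/4)
t(d(H))² = ((¼)*5)² = (5/4)² = 25/16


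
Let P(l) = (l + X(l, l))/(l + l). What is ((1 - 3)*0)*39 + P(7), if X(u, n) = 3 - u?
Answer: 3/14 ≈ 0.21429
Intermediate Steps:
P(l) = 3/(2*l) (P(l) = (l + (3 - l))/(l + l) = 3/((2*l)) = 3*(1/(2*l)) = 3/(2*l))
((1 - 3)*0)*39 + P(7) = ((1 - 3)*0)*39 + (3/2)/7 = -2*0*39 + (3/2)*(⅐) = 0*39 + 3/14 = 0 + 3/14 = 3/14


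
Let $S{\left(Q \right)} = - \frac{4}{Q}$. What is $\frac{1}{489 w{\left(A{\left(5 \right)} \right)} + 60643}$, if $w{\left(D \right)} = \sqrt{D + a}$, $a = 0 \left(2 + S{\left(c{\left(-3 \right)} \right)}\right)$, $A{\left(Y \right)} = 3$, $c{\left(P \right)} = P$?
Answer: $\frac{60643}{3676856086} - \frac{489 \sqrt{3}}{3676856086} \approx 1.6263 \cdot 10^{-5}$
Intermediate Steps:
$a = 0$ ($a = 0 \left(2 - \frac{4}{-3}\right) = 0 \left(2 - - \frac{4}{3}\right) = 0 \left(2 + \frac{4}{3}\right) = 0 \cdot \frac{10}{3} = 0$)
$w{\left(D \right)} = \sqrt{D}$ ($w{\left(D \right)} = \sqrt{D + 0} = \sqrt{D}$)
$\frac{1}{489 w{\left(A{\left(5 \right)} \right)} + 60643} = \frac{1}{489 \sqrt{3} + 60643} = \frac{1}{60643 + 489 \sqrt{3}}$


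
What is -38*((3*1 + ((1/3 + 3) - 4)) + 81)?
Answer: -9500/3 ≈ -3166.7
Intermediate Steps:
-38*((3*1 + ((1/3 + 3) - 4)) + 81) = -38*((3 + ((⅓ + 3) - 4)) + 81) = -38*((3 + (10/3 - 4)) + 81) = -38*((3 - ⅔) + 81) = -38*(7/3 + 81) = -38*250/3 = -9500/3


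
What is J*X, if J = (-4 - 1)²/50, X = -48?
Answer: -24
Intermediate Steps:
J = ½ (J = (-5)²*(1/50) = 25*(1/50) = ½ ≈ 0.50000)
J*X = (½)*(-48) = -24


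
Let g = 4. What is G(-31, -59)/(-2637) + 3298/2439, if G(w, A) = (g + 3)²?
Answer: 953035/714627 ≈ 1.3336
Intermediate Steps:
G(w, A) = 49 (G(w, A) = (4 + 3)² = 7² = 49)
G(-31, -59)/(-2637) + 3298/2439 = 49/(-2637) + 3298/2439 = 49*(-1/2637) + 3298*(1/2439) = -49/2637 + 3298/2439 = 953035/714627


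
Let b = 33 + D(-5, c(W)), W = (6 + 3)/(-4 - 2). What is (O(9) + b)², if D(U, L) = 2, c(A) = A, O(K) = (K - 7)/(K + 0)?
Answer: 100489/81 ≈ 1240.6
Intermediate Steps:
O(K) = (-7 + K)/K
W = -3/2 (W = 9/(-6) = 9*(-⅙) = -3/2 ≈ -1.5000)
b = 35 (b = 33 + 2 = 35)
(O(9) + b)² = ((-7 + 9)/9 + 35)² = ((⅑)*2 + 35)² = (2/9 + 35)² = (317/9)² = 100489/81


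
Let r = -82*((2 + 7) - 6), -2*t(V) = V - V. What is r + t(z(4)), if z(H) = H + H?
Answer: -246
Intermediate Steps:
z(H) = 2*H
t(V) = 0 (t(V) = -(V - V)/2 = -½*0 = 0)
r = -246 (r = -82*(9 - 6) = -82*3 = -246)
r + t(z(4)) = -246 + 0 = -246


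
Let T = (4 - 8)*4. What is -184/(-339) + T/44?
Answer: 668/3729 ≈ 0.17914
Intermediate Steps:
T = -16 (T = -4*4 = -16)
-184/(-339) + T/44 = -184/(-339) - 16/44 = -184*(-1/339) - 16*1/44 = 184/339 - 4/11 = 668/3729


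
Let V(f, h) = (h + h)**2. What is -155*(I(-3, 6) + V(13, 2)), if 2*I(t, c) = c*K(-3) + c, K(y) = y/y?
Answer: -3410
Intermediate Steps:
V(f, h) = 4*h**2 (V(f, h) = (2*h)**2 = 4*h**2)
K(y) = 1
I(t, c) = c (I(t, c) = (c*1 + c)/2 = (c + c)/2 = (2*c)/2 = c)
-155*(I(-3, 6) + V(13, 2)) = -155*(6 + 4*2**2) = -155*(6 + 4*4) = -155*(6 + 16) = -155*22 = -3410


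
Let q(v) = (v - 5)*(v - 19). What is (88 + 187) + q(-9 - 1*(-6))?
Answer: 451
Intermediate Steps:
q(v) = (-19 + v)*(-5 + v) (q(v) = (-5 + v)*(-19 + v) = (-19 + v)*(-5 + v))
(88 + 187) + q(-9 - 1*(-6)) = (88 + 187) + (95 + (-9 - 1*(-6))**2 - 24*(-9 - 1*(-6))) = 275 + (95 + (-9 + 6)**2 - 24*(-9 + 6)) = 275 + (95 + (-3)**2 - 24*(-3)) = 275 + (95 + 9 + 72) = 275 + 176 = 451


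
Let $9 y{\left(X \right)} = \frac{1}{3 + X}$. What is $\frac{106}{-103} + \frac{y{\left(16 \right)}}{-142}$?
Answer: $- \frac{2573995}{2501046} \approx -1.0292$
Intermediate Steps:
$y{\left(X \right)} = \frac{1}{9 \left(3 + X\right)}$
$\frac{106}{-103} + \frac{y{\left(16 \right)}}{-142} = \frac{106}{-103} + \frac{\frac{1}{9} \frac{1}{3 + 16}}{-142} = 106 \left(- \frac{1}{103}\right) + \frac{1}{9 \cdot 19} \left(- \frac{1}{142}\right) = - \frac{106}{103} + \frac{1}{9} \cdot \frac{1}{19} \left(- \frac{1}{142}\right) = - \frac{106}{103} + \frac{1}{171} \left(- \frac{1}{142}\right) = - \frac{106}{103} - \frac{1}{24282} = - \frac{2573995}{2501046}$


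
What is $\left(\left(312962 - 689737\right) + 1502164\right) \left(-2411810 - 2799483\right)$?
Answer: $-5864731817977$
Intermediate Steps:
$\left(\left(312962 - 689737\right) + 1502164\right) \left(-2411810 - 2799483\right) = \left(-376775 + 1502164\right) \left(-5211293\right) = 1125389 \left(-5211293\right) = -5864731817977$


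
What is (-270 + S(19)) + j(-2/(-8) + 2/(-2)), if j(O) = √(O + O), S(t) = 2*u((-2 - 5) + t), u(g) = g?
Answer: -246 + I*√6/2 ≈ -246.0 + 1.2247*I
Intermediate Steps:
S(t) = -14 + 2*t (S(t) = 2*((-2 - 5) + t) = 2*(-7 + t) = -14 + 2*t)
j(O) = √2*√O (j(O) = √(2*O) = √2*√O)
(-270 + S(19)) + j(-2/(-8) + 2/(-2)) = (-270 + (-14 + 2*19)) + √2*√(-2/(-8) + 2/(-2)) = (-270 + (-14 + 38)) + √2*√(-2*(-⅛) + 2*(-½)) = (-270 + 24) + √2*√(¼ - 1) = -246 + √2*√(-¾) = -246 + √2*(I*√3/2) = -246 + I*√6/2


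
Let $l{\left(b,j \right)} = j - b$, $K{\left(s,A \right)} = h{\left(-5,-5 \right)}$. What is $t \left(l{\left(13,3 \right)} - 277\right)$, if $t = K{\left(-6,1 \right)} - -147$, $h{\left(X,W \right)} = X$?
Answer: $-40754$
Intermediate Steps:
$K{\left(s,A \right)} = -5$
$t = 142$ ($t = -5 - -147 = -5 + 147 = 142$)
$t \left(l{\left(13,3 \right)} - 277\right) = 142 \left(\left(3 - 13\right) - 277\right) = 142 \left(-10 - 277\right) = 142 \left(-287\right) = -40754$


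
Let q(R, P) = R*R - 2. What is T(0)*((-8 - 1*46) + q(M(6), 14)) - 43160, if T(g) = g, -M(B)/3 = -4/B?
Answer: -43160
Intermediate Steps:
M(B) = 12/B (M(B) = -(-12)/B = 12/B)
q(R, P) = -2 + R² (q(R, P) = R² - 2 = -2 + R²)
T(0)*((-8 - 1*46) + q(M(6), 14)) - 43160 = 0*((-8 - 1*46) + (-2 + (12/6)²)) - 43160 = 0*((-8 - 46) + (-2 + (12*(⅙))²)) - 43160 = 0*(-54 + (-2 + 2²)) - 43160 = 0*(-54 + (-2 + 4)) - 43160 = 0*(-54 + 2) - 43160 = 0*(-52) - 43160 = 0 - 43160 = -43160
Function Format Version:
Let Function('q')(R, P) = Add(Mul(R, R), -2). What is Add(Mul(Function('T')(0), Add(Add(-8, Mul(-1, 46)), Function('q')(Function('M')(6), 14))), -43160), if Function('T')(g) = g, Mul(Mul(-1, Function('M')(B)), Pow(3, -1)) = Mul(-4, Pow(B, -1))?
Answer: -43160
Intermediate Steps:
Function('M')(B) = Mul(12, Pow(B, -1)) (Function('M')(B) = Mul(-3, Mul(-4, Pow(B, -1))) = Mul(12, Pow(B, -1)))
Function('q')(R, P) = Add(-2, Pow(R, 2)) (Function('q')(R, P) = Add(Pow(R, 2), -2) = Add(-2, Pow(R, 2)))
Add(Mul(Function('T')(0), Add(Add(-8, Mul(-1, 46)), Function('q')(Function('M')(6), 14))), -43160) = Add(Mul(0, Add(Add(-8, Mul(-1, 46)), Add(-2, Pow(Mul(12, Pow(6, -1)), 2)))), -43160) = Add(Mul(0, Add(Add(-8, -46), Add(-2, Pow(Mul(12, Rational(1, 6)), 2)))), -43160) = Add(Mul(0, Add(-54, Add(-2, Pow(2, 2)))), -43160) = Add(Mul(0, Add(-54, Add(-2, 4))), -43160) = Add(Mul(0, Add(-54, 2)), -43160) = Add(Mul(0, -52), -43160) = Add(0, -43160) = -43160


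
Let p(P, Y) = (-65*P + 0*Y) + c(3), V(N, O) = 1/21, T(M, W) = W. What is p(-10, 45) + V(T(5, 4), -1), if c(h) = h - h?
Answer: 13651/21 ≈ 650.05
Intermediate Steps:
c(h) = 0
V(N, O) = 1/21
p(P, Y) = -65*P (p(P, Y) = (-65*P + 0*Y) + 0 = (-65*P + 0) + 0 = -65*P + 0 = -65*P)
p(-10, 45) + V(T(5, 4), -1) = -65*(-10) + 1/21 = 650 + 1/21 = 13651/21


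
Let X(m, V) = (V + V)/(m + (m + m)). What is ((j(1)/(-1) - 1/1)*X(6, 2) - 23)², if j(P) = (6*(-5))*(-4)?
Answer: 201601/81 ≈ 2488.9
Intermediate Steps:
j(P) = 120 (j(P) = -30*(-4) = 120)
X(m, V) = 2*V/(3*m) (X(m, V) = (2*V)/(m + 2*m) = (2*V)/((3*m)) = (2*V)*(1/(3*m)) = 2*V/(3*m))
((j(1)/(-1) - 1/1)*X(6, 2) - 23)² = ((120/(-1) - 1/1)*((⅔)*2/6) - 23)² = ((120*(-1) - 1*1)*((⅔)*2*(⅙)) - 23)² = ((-120 - 1)*(2/9) - 23)² = (-121*2/9 - 23)² = (-242/9 - 23)² = (-449/9)² = 201601/81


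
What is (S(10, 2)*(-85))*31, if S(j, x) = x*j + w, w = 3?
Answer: -60605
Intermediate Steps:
S(j, x) = 3 + j*x (S(j, x) = x*j + 3 = j*x + 3 = 3 + j*x)
(S(10, 2)*(-85))*31 = ((3 + 10*2)*(-85))*31 = ((3 + 20)*(-85))*31 = (23*(-85))*31 = -1955*31 = -60605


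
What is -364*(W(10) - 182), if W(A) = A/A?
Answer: 65884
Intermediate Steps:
W(A) = 1
-364*(W(10) - 182) = -364*(1 - 182) = -364*(-181) = 65884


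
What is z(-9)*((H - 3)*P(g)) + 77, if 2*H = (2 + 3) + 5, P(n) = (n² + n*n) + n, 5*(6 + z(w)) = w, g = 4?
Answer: -2423/5 ≈ -484.60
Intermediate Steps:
z(w) = -6 + w/5
P(n) = n + 2*n² (P(n) = (n² + n²) + n = 2*n² + n = n + 2*n²)
H = 5 (H = ((2 + 3) + 5)/2 = (5 + 5)/2 = (½)*10 = 5)
z(-9)*((H - 3)*P(g)) + 77 = (-6 + (⅕)*(-9))*((5 - 3)*(4*(1 + 2*4))) + 77 = (-6 - 9/5)*(2*(4*(1 + 8))) + 77 = -78*4*9/5 + 77 = -78*36/5 + 77 = -39/5*72 + 77 = -2808/5 + 77 = -2423/5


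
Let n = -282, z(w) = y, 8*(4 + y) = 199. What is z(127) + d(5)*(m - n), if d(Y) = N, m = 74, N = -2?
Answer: -5529/8 ≈ -691.13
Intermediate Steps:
y = 167/8 (y = -4 + (⅛)*199 = -4 + 199/8 = 167/8 ≈ 20.875)
z(w) = 167/8
d(Y) = -2
z(127) + d(5)*(m - n) = 167/8 - 2*(74 - 1*(-282)) = 167/8 - 2*(74 + 282) = 167/8 - 2*356 = 167/8 - 712 = -5529/8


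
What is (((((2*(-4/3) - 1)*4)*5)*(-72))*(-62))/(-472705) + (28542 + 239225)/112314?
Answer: 32668382155/10618277874 ≈ 3.0766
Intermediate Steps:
(((((2*(-4/3) - 1)*4)*5)*(-72))*(-62))/(-472705) + (28542 + 239225)/112314 = (((((2*(-4*1/3) - 1)*4)*5)*(-72))*(-62))*(-1/472705) + 267767*(1/112314) = (((((2*(-4/3) - 1)*4)*5)*(-72))*(-62))*(-1/472705) + 267767/112314 = (((((-8/3 - 1)*4)*5)*(-72))*(-62))*(-1/472705) + 267767/112314 = (((-11/3*4*5)*(-72))*(-62))*(-1/472705) + 267767/112314 = ((-44/3*5*(-72))*(-62))*(-1/472705) + 267767/112314 = (-220/3*(-72)*(-62))*(-1/472705) + 267767/112314 = (5280*(-62))*(-1/472705) + 267767/112314 = -327360*(-1/472705) + 267767/112314 = 65472/94541 + 267767/112314 = 32668382155/10618277874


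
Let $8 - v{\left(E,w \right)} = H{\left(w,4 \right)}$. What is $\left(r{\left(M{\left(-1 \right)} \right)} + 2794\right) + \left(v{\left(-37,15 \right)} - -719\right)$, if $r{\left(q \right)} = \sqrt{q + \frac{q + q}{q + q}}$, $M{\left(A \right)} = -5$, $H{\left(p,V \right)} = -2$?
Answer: $3523 + 2 i \approx 3523.0 + 2.0 i$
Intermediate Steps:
$v{\left(E,w \right)} = 10$ ($v{\left(E,w \right)} = 8 - -2 = 8 + 2 = 10$)
$r{\left(q \right)} = \sqrt{1 + q}$ ($r{\left(q \right)} = \sqrt{q + \frac{2 q}{2 q}} = \sqrt{q + 2 q \frac{1}{2 q}} = \sqrt{q + 1} = \sqrt{1 + q}$)
$\left(r{\left(M{\left(-1 \right)} \right)} + 2794\right) + \left(v{\left(-37,15 \right)} - -719\right) = \left(\sqrt{1 - 5} + 2794\right) + \left(10 - -719\right) = \left(\sqrt{-4} + 2794\right) + \left(10 + 719\right) = \left(2 i + 2794\right) + 729 = \left(2794 + 2 i\right) + 729 = 3523 + 2 i$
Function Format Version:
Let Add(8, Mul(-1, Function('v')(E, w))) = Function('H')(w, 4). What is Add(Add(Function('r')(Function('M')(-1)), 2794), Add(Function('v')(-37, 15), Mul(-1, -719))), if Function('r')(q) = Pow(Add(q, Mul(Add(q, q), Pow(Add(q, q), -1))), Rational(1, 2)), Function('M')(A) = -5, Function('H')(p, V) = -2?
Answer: Add(3523, Mul(2, I)) ≈ Add(3523.0, Mul(2.0000, I))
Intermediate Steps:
Function('v')(E, w) = 10 (Function('v')(E, w) = Add(8, Mul(-1, -2)) = Add(8, 2) = 10)
Function('r')(q) = Pow(Add(1, q), Rational(1, 2)) (Function('r')(q) = Pow(Add(q, Mul(Mul(2, q), Pow(Mul(2, q), -1))), Rational(1, 2)) = Pow(Add(q, Mul(Mul(2, q), Mul(Rational(1, 2), Pow(q, -1)))), Rational(1, 2)) = Pow(Add(q, 1), Rational(1, 2)) = Pow(Add(1, q), Rational(1, 2)))
Add(Add(Function('r')(Function('M')(-1)), 2794), Add(Function('v')(-37, 15), Mul(-1, -719))) = Add(Add(Pow(Add(1, -5), Rational(1, 2)), 2794), Add(10, Mul(-1, -719))) = Add(Add(Pow(-4, Rational(1, 2)), 2794), Add(10, 719)) = Add(Add(Mul(2, I), 2794), 729) = Add(Add(2794, Mul(2, I)), 729) = Add(3523, Mul(2, I))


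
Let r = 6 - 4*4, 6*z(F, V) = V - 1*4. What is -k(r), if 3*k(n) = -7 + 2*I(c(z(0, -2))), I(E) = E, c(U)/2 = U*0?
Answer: 7/3 ≈ 2.3333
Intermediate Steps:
z(F, V) = -2/3 + V/6 (z(F, V) = (V - 1*4)/6 = (V - 4)/6 = (-4 + V)/6 = -2/3 + V/6)
r = -10 (r = 6 - 16 = -10)
c(U) = 0 (c(U) = 2*(U*0) = 2*0 = 0)
k(n) = -7/3 (k(n) = (-7 + 2*0)/3 = (-7 + 0)/3 = (1/3)*(-7) = -7/3)
-k(r) = -1*(-7/3) = 7/3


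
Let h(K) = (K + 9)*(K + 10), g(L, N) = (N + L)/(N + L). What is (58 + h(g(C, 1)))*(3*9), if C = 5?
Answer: 4536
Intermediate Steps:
g(L, N) = 1 (g(L, N) = (L + N)/(L + N) = 1)
h(K) = (9 + K)*(10 + K)
(58 + h(g(C, 1)))*(3*9) = (58 + (90 + 1² + 19*1))*(3*9) = (58 + (90 + 1 + 19))*27 = (58 + 110)*27 = 168*27 = 4536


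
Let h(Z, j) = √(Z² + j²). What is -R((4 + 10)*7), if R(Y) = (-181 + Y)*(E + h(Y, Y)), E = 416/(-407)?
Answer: -34528/407 + 8134*√2 ≈ 11418.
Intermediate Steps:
E = -416/407 (E = 416*(-1/407) = -416/407 ≈ -1.0221)
R(Y) = (-181 + Y)*(-416/407 + √2*√(Y²)) (R(Y) = (-181 + Y)*(-416/407 + √(Y² + Y²)) = (-181 + Y)*(-416/407 + √(2*Y²)) = (-181 + Y)*(-416/407 + √2*√(Y²)))
-R((4 + 10)*7) = -(75296/407 - 416*(4 + 10)*7/407 - 181*√2*√(((4 + 10)*7)²) + ((4 + 10)*7)*√2*√(((4 + 10)*7)²)) = -(75296/407 - 5824*7/407 - 181*√2*√((14*7)²) + (14*7)*√2*√((14*7)²)) = -(75296/407 - 416/407*98 - 181*√2*√(98²) + 98*√2*√(98²)) = -(75296/407 - 40768/407 - 181*√2*√9604 + 98*√2*√9604) = -(75296/407 - 40768/407 - 181*√2*98 + 98*√2*98) = -(75296/407 - 40768/407 - 17738*√2 + 9604*√2) = -(34528/407 - 8134*√2) = -34528/407 + 8134*√2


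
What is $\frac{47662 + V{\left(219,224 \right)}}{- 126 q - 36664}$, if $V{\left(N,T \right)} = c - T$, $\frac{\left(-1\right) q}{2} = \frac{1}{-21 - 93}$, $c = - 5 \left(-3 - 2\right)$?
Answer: $- \frac{901797}{696658} \approx -1.2945$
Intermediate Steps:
$c = 25$ ($c = \left(-5\right) \left(-5\right) = 25$)
$q = \frac{1}{57}$ ($q = - \frac{2}{-21 - 93} = - \frac{2}{-114} = \left(-2\right) \left(- \frac{1}{114}\right) = \frac{1}{57} \approx 0.017544$)
$V{\left(N,T \right)} = 25 - T$
$\frac{47662 + V{\left(219,224 \right)}}{- 126 q - 36664} = \frac{47662 + \left(25 - 224\right)}{\left(-126\right) \frac{1}{57} - 36664} = \frac{47662 + \left(25 - 224\right)}{- \frac{42}{19} - 36664} = \frac{47662 - 199}{- \frac{696658}{19}} = 47463 \left(- \frac{19}{696658}\right) = - \frac{901797}{696658}$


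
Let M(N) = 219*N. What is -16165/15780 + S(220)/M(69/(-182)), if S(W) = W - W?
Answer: -3233/3156 ≈ -1.0244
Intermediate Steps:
S(W) = 0
-16165/15780 + S(220)/M(69/(-182)) = -16165/15780 + 0/((219*(69/(-182)))) = -16165*1/15780 + 0/((219*(69*(-1/182)))) = -3233/3156 + 0/((219*(-69/182))) = -3233/3156 + 0/(-15111/182) = -3233/3156 + 0*(-182/15111) = -3233/3156 + 0 = -3233/3156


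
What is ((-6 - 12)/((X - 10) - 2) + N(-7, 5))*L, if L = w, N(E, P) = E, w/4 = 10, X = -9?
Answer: -1720/7 ≈ -245.71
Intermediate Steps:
w = 40 (w = 4*10 = 40)
L = 40
((-6 - 12)/((X - 10) - 2) + N(-7, 5))*L = ((-6 - 12)/((-9 - 10) - 2) - 7)*40 = (-18/(-19 - 2) - 7)*40 = (-18/(-21) - 7)*40 = (-18*(-1/21) - 7)*40 = (6/7 - 7)*40 = -43/7*40 = -1720/7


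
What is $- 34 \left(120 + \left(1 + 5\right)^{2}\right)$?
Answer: $-5304$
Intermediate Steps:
$- 34 \left(120 + \left(1 + 5\right)^{2}\right) = - 34 \left(120 + 6^{2}\right) = - 34 \left(120 + 36\right) = \left(-34\right) 156 = -5304$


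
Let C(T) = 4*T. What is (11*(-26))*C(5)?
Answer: -5720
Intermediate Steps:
(11*(-26))*C(5) = (11*(-26))*(4*5) = -286*20 = -5720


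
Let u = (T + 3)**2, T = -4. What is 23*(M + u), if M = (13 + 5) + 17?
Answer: 828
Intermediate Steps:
u = 1 (u = (-4 + 3)**2 = (-1)**2 = 1)
M = 35 (M = 18 + 17 = 35)
23*(M + u) = 23*(35 + 1) = 23*36 = 828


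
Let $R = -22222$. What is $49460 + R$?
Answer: $27238$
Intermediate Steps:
$49460 + R = 49460 - 22222 = 27238$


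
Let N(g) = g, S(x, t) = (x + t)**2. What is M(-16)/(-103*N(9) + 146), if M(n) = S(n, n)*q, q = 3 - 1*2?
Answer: -1024/781 ≈ -1.3111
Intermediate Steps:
q = 1 (q = 3 - 2 = 1)
S(x, t) = (t + x)**2
M(n) = 4*n**2 (M(n) = (n + n)**2*1 = (2*n)**2*1 = (4*n**2)*1 = 4*n**2)
M(-16)/(-103*N(9) + 146) = (4*(-16)**2)/(-103*9 + 146) = (4*256)/(-927 + 146) = 1024/(-781) = 1024*(-1/781) = -1024/781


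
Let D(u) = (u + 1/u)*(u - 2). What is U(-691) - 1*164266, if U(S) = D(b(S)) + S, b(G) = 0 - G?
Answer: 214999811/691 ≈ 3.1114e+5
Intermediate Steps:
b(G) = -G
D(u) = (-2 + u)*(u + 1/u) (D(u) = (u + 1/u)*(-2 + u) = (-2 + u)*(u + 1/u))
U(S) = 1 + S**2 + 2/S + 3*S (U(S) = (1 + (-S)**2 - (-2)*S - 2*(-1/S)) + S = (1 + S**2 + 2*S - (-2)/S) + S = (1 + S**2 + 2*S + 2/S) + S = 1 + S**2 + 2/S + 3*S)
U(-691) - 1*164266 = (1 + (-691)**2 + 2/(-691) + 3*(-691)) - 1*164266 = (1 + 477481 + 2*(-1/691) - 2073) - 164266 = (1 + 477481 - 2/691 - 2073) - 164266 = 328507617/691 - 164266 = 214999811/691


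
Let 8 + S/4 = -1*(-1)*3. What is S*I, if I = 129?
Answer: -2580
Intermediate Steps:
S = -20 (S = -32 + 4*(-1*(-1)*3) = -32 + 4*(1*3) = -32 + 4*3 = -32 + 12 = -20)
S*I = -20*129 = -2580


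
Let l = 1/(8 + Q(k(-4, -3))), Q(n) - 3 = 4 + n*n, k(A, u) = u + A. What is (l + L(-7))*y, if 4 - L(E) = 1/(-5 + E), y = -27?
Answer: -7083/64 ≈ -110.67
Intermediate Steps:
k(A, u) = A + u
L(E) = 4 - 1/(-5 + E)
Q(n) = 7 + n² (Q(n) = 3 + (4 + n*n) = 3 + (4 + n²) = 7 + n²)
l = 1/64 (l = 1/(8 + (7 + (-4 - 3)²)) = 1/(8 + (7 + (-7)²)) = 1/(8 + (7 + 49)) = 1/(8 + 56) = 1/64 ≈ 0.015625)
(l + L(-7))*y = (1/64 + (-21 + 4*(-7))/(-5 - 7))*(-27) = (1/64 + (-21 - 28)/(-12))*(-27) = (1/64 - 1/12*(-49))*(-27) = (1/64 + 49/12)*(-27) = (787/192)*(-27) = -7083/64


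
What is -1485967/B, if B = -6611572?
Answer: 1485967/6611572 ≈ 0.22475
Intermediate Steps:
-1485967/B = -1485967/(-6611572) = -1485967*(-1/6611572) = 1485967/6611572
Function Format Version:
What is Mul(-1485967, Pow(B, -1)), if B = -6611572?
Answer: Rational(1485967, 6611572) ≈ 0.22475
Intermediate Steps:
Mul(-1485967, Pow(B, -1)) = Mul(-1485967, Pow(-6611572, -1)) = Mul(-1485967, Rational(-1, 6611572)) = Rational(1485967, 6611572)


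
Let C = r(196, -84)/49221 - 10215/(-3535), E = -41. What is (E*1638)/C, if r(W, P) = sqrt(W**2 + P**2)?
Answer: -235010031226813011078/10111989796467281 + 46264198843194696*sqrt(58)/10111989796467281 ≈ -23206.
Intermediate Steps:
r(W, P) = sqrt(P**2 + W**2)
C = 2043/707 + 28*sqrt(58)/49221 (C = sqrt((-84)**2 + 196**2)/49221 - 10215/(-3535) = sqrt(7056 + 38416)*(1/49221) - 10215*(-1/3535) = sqrt(45472)*(1/49221) + 2043/707 = (28*sqrt(58))*(1/49221) + 2043/707 = 28*sqrt(58)/49221 + 2043/707 = 2043/707 + 28*sqrt(58)/49221 ≈ 2.8940)
(E*1638)/C = (-41*1638)/(2043/707 + 28*sqrt(58)/49221) = -67158/(2043/707 + 28*sqrt(58)/49221)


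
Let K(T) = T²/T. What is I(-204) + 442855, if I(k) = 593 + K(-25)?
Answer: 443423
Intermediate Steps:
K(T) = T
I(k) = 568 (I(k) = 593 - 25 = 568)
I(-204) + 442855 = 568 + 442855 = 443423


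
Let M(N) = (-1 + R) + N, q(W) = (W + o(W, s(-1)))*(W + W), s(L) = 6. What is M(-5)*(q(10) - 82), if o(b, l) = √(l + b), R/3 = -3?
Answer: -2970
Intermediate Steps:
R = -9 (R = 3*(-3) = -9)
o(b, l) = √(b + l)
q(W) = 2*W*(W + √(6 + W)) (q(W) = (W + √(W + 6))*(W + W) = (W + √(6 + W))*(2*W) = 2*W*(W + √(6 + W)))
M(N) = -10 + N (M(N) = (-1 - 9) + N = -10 + N)
M(-5)*(q(10) - 82) = (-10 - 5)*(2*10*(10 + √(6 + 10)) - 82) = -15*(2*10*(10 + √16) - 82) = -15*(2*10*(10 + 4) - 82) = -15*(2*10*14 - 82) = -15*(280 - 82) = -15*198 = -2970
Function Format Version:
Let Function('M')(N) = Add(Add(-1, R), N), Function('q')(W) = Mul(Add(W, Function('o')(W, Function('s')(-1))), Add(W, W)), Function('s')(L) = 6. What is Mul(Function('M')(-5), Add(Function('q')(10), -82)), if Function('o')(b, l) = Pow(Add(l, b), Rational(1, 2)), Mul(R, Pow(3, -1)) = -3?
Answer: -2970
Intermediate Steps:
R = -9 (R = Mul(3, -3) = -9)
Function('o')(b, l) = Pow(Add(b, l), Rational(1, 2))
Function('q')(W) = Mul(2, W, Add(W, Pow(Add(6, W), Rational(1, 2)))) (Function('q')(W) = Mul(Add(W, Pow(Add(W, 6), Rational(1, 2))), Add(W, W)) = Mul(Add(W, Pow(Add(6, W), Rational(1, 2))), Mul(2, W)) = Mul(2, W, Add(W, Pow(Add(6, W), Rational(1, 2)))))
Function('M')(N) = Add(-10, N) (Function('M')(N) = Add(Add(-1, -9), N) = Add(-10, N))
Mul(Function('M')(-5), Add(Function('q')(10), -82)) = Mul(Add(-10, -5), Add(Mul(2, 10, Add(10, Pow(Add(6, 10), Rational(1, 2)))), -82)) = Mul(-15, Add(Mul(2, 10, Add(10, Pow(16, Rational(1, 2)))), -82)) = Mul(-15, Add(Mul(2, 10, Add(10, 4)), -82)) = Mul(-15, Add(Mul(2, 10, 14), -82)) = Mul(-15, Add(280, -82)) = Mul(-15, 198) = -2970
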